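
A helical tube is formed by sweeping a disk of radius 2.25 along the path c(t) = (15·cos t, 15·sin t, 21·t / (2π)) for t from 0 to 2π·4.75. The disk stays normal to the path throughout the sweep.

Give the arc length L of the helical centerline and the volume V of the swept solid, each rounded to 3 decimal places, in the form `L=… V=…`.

2πR = 2π·15 = 94.247780
per-turn = √(94.247780² + 21²) = √(8882.6440 + 441) = √9323.6440 = 96.559018
L = 4.75 × 96.559018 = 458.655336
V = π·2.25² × L = 15.904313 × 458.655336 = 7294.597929

L=458.655 V=7294.598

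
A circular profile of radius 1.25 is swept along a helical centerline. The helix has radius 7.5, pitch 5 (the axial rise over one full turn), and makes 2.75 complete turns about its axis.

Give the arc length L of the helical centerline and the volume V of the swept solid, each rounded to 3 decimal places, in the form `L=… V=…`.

2πR = 2π·7.5 = 47.123890
per-turn = √(47.123890² + 5²) = √(2220.6610 + 25) = √2245.6610 = 47.388406
L = 2.75 × 47.388406 = 130.318116
V = π·1.25² × L = 4.908739 × 130.318116 = 639.697554

L=130.318 V=639.698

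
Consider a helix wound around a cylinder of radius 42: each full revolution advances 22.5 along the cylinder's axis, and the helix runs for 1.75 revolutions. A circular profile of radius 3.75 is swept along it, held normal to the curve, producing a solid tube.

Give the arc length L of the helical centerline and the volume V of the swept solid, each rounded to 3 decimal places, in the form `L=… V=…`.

L=463.490 V=20476.346

2πR = 2π·42 = 263.893783
per-turn = √(263.893783² + 22.5²) = √(69639.9287 + 506.25) = √70146.1787 = 264.851239
L = 1.75 × 264.851239 = 463.489668
V = π·3.75² × L = 44.178647 × 463.489668 = 20476.346277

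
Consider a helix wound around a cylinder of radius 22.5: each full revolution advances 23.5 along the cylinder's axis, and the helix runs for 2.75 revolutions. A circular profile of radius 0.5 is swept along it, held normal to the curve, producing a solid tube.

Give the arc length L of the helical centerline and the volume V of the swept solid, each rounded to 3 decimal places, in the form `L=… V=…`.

L=394.107 V=309.531

2πR = 2π·22.5 = 141.371669
per-turn = √(141.371669² + 23.5²) = √(19985.9489 + 552.25) = √20538.1989 = 143.311545
L = 2.75 × 143.311545 = 394.106749
V = π·0.5² × L = 0.785398 × 394.106749 = 309.530717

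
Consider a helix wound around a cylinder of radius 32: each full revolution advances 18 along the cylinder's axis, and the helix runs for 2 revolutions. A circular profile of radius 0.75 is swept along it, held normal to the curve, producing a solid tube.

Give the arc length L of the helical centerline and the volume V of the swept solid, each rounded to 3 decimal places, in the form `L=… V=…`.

2πR = 2π·32 = 201.061930
per-turn = √(201.061930² + 18²) = √(40425.8996 + 324) = √40749.8996 = 201.866044
L = 2 × 201.866044 = 403.732088
V = π·0.75² × L = 1.767146 × 403.732088 = 713.453490

L=403.732 V=713.453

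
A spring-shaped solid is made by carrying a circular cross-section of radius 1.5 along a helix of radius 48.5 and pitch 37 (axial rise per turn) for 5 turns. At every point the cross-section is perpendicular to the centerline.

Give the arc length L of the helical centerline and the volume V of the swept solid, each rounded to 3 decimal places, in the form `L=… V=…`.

2πR = 2π·48.5 = 304.734487
per-turn = √(304.734487² + 37²) = √(92863.1078 + 1369) = √94232.1078 = 306.972487
L = 5 × 306.972487 = 1534.862435
V = π·1.5² × L = 7.068583 × 1534.862435 = 10849.303240

L=1534.862 V=10849.303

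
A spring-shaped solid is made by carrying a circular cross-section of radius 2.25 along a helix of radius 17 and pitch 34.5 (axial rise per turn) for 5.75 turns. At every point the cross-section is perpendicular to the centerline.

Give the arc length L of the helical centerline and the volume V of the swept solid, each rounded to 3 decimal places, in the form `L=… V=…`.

2πR = 2π·17 = 106.814150
per-turn = √(106.814150² + 34.5²) = √(11409.2627 + 1190.25) = √12599.5127 = 112.247551
L = 5.75 × 112.247551 = 645.423418
V = π·2.25² × L = 15.904313 × 645.423418 = 10265.015931

L=645.423 V=10265.016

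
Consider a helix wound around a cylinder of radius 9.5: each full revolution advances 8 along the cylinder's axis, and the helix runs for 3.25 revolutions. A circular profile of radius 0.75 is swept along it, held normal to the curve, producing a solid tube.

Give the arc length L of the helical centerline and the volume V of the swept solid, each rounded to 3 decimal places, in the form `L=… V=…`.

L=195.728 V=345.880

2πR = 2π·9.5 = 59.690260
per-turn = √(59.690260² + 8²) = √(3562.9272 + 64) = √3626.9272 = 60.223975
L = 3.25 × 60.223975 = 195.727919
V = π·0.75² × L = 1.767146 × 195.727919 = 345.879784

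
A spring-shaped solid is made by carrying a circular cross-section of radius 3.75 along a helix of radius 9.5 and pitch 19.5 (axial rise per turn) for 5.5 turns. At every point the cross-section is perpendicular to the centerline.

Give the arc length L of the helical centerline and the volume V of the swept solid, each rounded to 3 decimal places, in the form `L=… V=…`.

2πR = 2π·9.5 = 59.690260
per-turn = √(59.690260² + 19.5²) = √(3562.9272 + 380.25) = √3943.1772 = 62.794723
L = 5.5 × 62.794723 = 345.370974
V = π·3.75² × L = 44.178647 × 345.370974 = 15258.022256

L=345.371 V=15258.022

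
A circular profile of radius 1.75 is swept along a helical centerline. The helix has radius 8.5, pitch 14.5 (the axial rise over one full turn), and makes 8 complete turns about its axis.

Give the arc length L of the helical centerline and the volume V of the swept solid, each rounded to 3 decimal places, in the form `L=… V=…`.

L=442.724 V=4259.500

2πR = 2π·8.5 = 53.407075
per-turn = √(53.407075² + 14.5²) = √(2852.3157 + 210.25) = √3062.5657 = 55.340452
L = 8 × 55.340452 = 442.723619
V = π·1.75² × L = 9.621128 × 442.723619 = 4259.500388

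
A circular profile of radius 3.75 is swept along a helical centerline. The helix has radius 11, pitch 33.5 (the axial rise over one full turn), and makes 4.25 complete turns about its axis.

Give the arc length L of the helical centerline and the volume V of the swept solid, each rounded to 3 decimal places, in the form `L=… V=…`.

2πR = 2π·11 = 69.115038
per-turn = √(69.115038² + 33.5²) = √(4776.8885 + 1122.25) = √5899.1385 = 76.805850
L = 4.25 × 76.805850 = 326.424861
V = π·3.75² × L = 44.178647 × 326.424861 = 14421.008593

L=326.425 V=14421.009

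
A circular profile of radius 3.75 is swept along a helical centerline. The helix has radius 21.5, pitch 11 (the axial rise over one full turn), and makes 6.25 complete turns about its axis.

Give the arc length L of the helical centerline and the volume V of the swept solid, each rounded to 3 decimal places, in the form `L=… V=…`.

2πR = 2π·21.5 = 135.088484
per-turn = √(135.088484² + 11²) = √(18248.8985 + 121) = √18369.8985 = 135.535599
L = 6.25 × 135.535599 = 847.097492
V = π·3.75² × L = 44.178647 × 847.097492 = 37423.620830

L=847.097 V=37423.621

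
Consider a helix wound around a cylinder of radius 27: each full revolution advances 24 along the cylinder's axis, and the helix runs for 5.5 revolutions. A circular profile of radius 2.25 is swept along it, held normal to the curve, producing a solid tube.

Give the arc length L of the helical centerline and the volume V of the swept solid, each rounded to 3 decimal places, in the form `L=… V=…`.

L=942.344 V=14987.331

2πR = 2π·27 = 169.646003
per-turn = √(169.646003² + 24²) = √(28779.7664 + 576) = √29355.7664 = 171.335246
L = 5.5 × 171.335246 = 942.343852
V = π·2.25² × L = 15.904313 × 942.343852 = 14987.331389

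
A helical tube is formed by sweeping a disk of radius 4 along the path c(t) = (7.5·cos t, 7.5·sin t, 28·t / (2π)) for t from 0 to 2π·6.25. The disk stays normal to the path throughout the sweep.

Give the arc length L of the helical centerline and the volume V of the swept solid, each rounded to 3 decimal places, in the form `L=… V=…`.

L=342.592 V=17220.574

2πR = 2π·7.5 = 47.123890
per-turn = √(47.123890² + 28²) = √(2220.6610 + 784) = √3004.6610 = 54.814788
L = 6.25 × 54.814788 = 342.592425
V = π·4² × L = 50.265482 × 342.592425 = 17220.573548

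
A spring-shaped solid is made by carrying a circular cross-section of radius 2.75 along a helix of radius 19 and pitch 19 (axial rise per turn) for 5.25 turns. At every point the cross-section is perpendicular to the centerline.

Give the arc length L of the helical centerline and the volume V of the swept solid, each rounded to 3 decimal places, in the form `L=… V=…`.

L=634.636 V=15077.868

2πR = 2π·19 = 119.380521
per-turn = √(119.380521² + 19²) = √(14251.7088 + 361) = √14612.7088 = 120.883037
L = 5.25 × 120.883037 = 634.635947
V = π·2.75² × L = 23.758294 × 634.635947 = 15077.867690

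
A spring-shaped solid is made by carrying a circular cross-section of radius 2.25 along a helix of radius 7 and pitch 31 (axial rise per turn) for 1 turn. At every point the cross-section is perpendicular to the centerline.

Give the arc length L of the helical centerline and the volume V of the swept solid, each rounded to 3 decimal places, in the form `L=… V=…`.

L=53.809 V=855.800

2πR = 2π·7 = 43.982297
per-turn = √(43.982297² + 31²) = √(1934.4425 + 961) = √2895.4425 = 53.809316
L = 1 × 53.809316 = 53.809316
V = π·2.25² × L = 15.904313 × 53.809316 = 855.800190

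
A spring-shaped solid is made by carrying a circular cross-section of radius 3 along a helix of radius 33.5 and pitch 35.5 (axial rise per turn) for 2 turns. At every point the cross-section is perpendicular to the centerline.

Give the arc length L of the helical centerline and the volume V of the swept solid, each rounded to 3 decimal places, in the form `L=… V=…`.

L=426.919 V=12070.843

2πR = 2π·33.5 = 210.486708
per-turn = √(210.486708² + 35.5²) = √(44304.6542 + 1260.25) = √45564.9042 = 213.459374
L = 2 × 213.459374 = 426.918747
V = π·3² × L = 28.274334 × 426.918747 = 12070.843196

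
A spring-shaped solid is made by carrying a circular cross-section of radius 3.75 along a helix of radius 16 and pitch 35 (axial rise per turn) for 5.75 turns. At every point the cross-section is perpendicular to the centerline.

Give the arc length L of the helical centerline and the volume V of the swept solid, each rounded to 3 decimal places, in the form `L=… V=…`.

2πR = 2π·16 = 100.530965
per-turn = √(100.530965² + 35²) = √(10106.4749 + 1225) = √11331.4749 = 106.449401
L = 5.75 × 106.449401 = 612.084054
V = π·3.75² × L = 44.178647 × 612.084054 = 27041.045165

L=612.084 V=27041.045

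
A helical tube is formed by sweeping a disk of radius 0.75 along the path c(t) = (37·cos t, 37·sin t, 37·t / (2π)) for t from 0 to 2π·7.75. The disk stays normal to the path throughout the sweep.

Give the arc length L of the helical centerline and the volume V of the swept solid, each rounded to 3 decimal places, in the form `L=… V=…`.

L=1824.380 V=3223.945

2πR = 2π·37 = 232.477856
per-turn = √(232.477856² + 37²) = √(54045.9537 + 1369) = √55414.9537 = 235.403810
L = 7.75 × 235.403810 = 1824.379526
V = π·0.75² × L = 1.767146 × 1824.379526 = 3223.944741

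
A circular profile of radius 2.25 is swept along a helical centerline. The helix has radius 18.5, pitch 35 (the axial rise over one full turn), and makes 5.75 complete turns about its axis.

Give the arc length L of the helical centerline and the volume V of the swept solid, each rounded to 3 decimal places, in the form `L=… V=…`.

L=698.015 V=11101.451

2πR = 2π·18.5 = 116.238928
per-turn = √(116.238928² + 35²) = √(13511.4884 + 1225) = √14736.4884 = 121.393939
L = 5.75 × 121.393939 = 698.015149
V = π·2.25² × L = 15.904313 × 698.015149 = 11101.451279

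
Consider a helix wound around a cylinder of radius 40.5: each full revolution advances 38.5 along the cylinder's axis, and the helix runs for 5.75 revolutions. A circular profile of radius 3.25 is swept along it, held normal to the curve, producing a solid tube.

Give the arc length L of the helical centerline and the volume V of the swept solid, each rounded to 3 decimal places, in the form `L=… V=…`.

L=1479.849 V=49105.921

2πR = 2π·40.5 = 254.469005
per-turn = √(254.469005² + 38.5²) = √(64754.4745 + 1482.25) = √66236.7245 = 257.364964
L = 5.75 × 257.364964 = 1479.848541
V = π·3.25² × L = 33.183072 × 1479.848541 = 49105.921267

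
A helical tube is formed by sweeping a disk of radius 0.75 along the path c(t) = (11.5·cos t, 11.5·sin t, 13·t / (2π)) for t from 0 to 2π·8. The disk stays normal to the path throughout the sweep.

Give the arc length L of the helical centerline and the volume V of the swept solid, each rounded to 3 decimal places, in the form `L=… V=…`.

2πR = 2π·11.5 = 72.256631
per-turn = √(72.256631² + 13²) = √(5221.0207 + 169) = √5390.0207 = 73.416761
L = 8 × 73.416761 = 587.334084
V = π·0.75² × L = 1.767146 × 587.334084 = 1037.905000

L=587.334 V=1037.905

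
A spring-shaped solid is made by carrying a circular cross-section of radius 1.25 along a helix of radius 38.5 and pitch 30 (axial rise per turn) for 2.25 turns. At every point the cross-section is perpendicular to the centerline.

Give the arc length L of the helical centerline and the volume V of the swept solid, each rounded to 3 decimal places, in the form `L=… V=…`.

2πR = 2π·38.5 = 241.902634
per-turn = √(241.902634² + 30²) = √(58516.8845 + 900) = √59416.8845 = 243.755789
L = 2.25 × 243.755789 = 548.450524
V = π·1.25² × L = 4.908739 × 548.450524 = 2692.200216

L=548.451 V=2692.200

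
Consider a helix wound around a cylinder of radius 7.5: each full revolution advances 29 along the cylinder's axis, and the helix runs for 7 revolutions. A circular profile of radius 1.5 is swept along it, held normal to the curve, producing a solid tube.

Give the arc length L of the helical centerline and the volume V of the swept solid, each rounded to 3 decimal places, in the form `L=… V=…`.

L=387.326 V=2737.846

2πR = 2π·7.5 = 47.123890
per-turn = √(47.123890² + 29²) = √(2220.6610 + 841) = √3061.6610 = 55.332278
L = 7 × 55.332278 = 387.325946
V = π·1.5² × L = 7.068583 × 387.325946 = 2737.845780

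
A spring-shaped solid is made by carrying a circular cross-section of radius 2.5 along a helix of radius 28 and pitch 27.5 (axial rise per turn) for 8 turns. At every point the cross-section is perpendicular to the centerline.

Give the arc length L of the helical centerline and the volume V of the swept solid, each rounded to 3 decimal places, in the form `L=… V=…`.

2πR = 2π·28 = 175.929189
per-turn = √(175.929189² + 27.5²) = √(30951.0794 + 756.25) = √31707.3294 = 178.065520
L = 8 × 178.065520 = 1424.524160
V = π·2.5² × L = 19.634954 × 1424.524160 = 27970.466470

L=1424.524 V=27970.466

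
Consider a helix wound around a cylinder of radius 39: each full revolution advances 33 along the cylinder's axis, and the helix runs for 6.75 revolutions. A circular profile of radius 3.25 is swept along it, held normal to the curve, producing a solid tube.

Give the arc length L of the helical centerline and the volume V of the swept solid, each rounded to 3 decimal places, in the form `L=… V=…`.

L=1668.980 V=55381.883

2πR = 2π·39 = 245.044227
per-turn = √(245.044227² + 33²) = √(60046.6732 + 1089) = √61135.6732 = 247.256290
L = 6.75 × 247.256290 = 1668.979961
V = π·3.25² × L = 33.183072 × 1668.979961 = 55381.882875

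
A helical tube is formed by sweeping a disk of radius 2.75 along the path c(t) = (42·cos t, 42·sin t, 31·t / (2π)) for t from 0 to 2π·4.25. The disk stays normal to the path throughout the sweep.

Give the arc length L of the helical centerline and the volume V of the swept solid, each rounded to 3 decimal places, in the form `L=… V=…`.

2πR = 2π·42 = 263.893783
per-turn = √(263.893783² + 31²) = √(69639.9287 + 961) = √70600.9287 = 265.708353
L = 4.25 × 265.708353 = 1129.260499
V = π·2.75² × L = 23.758294 × 1129.260499 = 26829.303430

L=1129.260 V=26829.303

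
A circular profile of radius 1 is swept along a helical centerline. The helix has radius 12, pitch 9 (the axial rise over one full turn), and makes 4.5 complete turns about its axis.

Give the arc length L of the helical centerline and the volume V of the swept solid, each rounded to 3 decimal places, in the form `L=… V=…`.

2πR = 2π·12 = 75.398224
per-turn = √(75.398224² + 9²) = √(5684.8921 + 81) = √5765.8921 = 75.933472
L = 4.5 × 75.933472 = 341.700623
V = π·1² × L = 3.141593 × 341.700623 = 1073.484167

L=341.701 V=1073.484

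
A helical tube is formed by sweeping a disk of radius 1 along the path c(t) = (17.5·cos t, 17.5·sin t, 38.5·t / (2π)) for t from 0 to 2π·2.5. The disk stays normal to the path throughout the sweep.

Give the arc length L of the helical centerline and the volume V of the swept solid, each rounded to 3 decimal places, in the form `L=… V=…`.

2πR = 2π·17.5 = 109.955743
per-turn = √(109.955743² + 38.5²) = √(12090.2654 + 1482.25) = √13572.5154 = 116.501139
L = 2.5 × 116.501139 = 291.252848
V = π·1² × L = 3.141593 × 291.252848 = 914.997806

L=291.253 V=914.998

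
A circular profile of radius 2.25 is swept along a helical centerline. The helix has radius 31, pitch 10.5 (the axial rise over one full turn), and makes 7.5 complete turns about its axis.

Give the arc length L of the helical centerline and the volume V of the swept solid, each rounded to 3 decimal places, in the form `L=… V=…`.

L=1462.962 V=23267.400

2πR = 2π·31 = 194.778745
per-turn = √(194.778745² + 10.5²) = √(37938.7593 + 110.25) = √38049.0093 = 195.061553
L = 7.5 × 195.061553 = 1462.961645
V = π·2.25² × L = 15.904313 × 1462.961645 = 23267.399626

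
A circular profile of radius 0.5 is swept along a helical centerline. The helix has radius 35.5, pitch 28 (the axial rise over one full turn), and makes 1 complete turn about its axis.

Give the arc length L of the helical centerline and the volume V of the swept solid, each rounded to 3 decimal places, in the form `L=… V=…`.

2πR = 2π·35.5 = 223.053078
per-turn = √(223.053078² + 28²) = √(49752.6758 + 784) = √50536.6758 = 224.803638
L = 1 × 224.803638 = 224.803638
V = π·0.5² × L = 0.785398 × 224.803638 = 176.560365

L=224.804 V=176.560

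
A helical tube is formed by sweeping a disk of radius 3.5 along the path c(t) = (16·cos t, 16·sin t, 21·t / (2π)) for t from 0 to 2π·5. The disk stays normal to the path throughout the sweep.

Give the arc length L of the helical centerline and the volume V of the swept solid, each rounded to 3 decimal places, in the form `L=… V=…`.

2πR = 2π·16 = 100.530965
per-turn = √(100.530965² + 21²) = √(10106.4749 + 441) = √10547.4749 = 102.700900
L = 5 × 102.700900 = 513.504501
V = π·3.5² × L = 38.484510 × 513.504501 = 19761.969112

L=513.505 V=19761.969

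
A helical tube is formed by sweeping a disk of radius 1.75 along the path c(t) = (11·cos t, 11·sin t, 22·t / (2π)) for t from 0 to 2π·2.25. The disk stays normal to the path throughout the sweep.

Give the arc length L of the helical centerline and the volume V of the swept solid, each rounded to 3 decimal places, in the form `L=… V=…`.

L=163.197 V=1570.139

2πR = 2π·11 = 69.115038
per-turn = √(69.115038² + 22²) = √(4776.8885 + 484) = √5260.8885 = 72.531983
L = 2.25 × 72.531983 = 163.196961
V = π·1.75² × L = 9.621128 × 163.196961 = 1570.138773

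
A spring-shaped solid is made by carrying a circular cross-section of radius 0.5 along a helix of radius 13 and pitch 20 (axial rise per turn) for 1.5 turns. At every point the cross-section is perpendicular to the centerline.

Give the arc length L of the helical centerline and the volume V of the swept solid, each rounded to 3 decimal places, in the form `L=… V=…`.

L=126.141 V=99.071

2πR = 2π·13 = 81.681409
per-turn = √(81.681409² + 20²) = √(6671.8526 + 400) = √7071.8526 = 84.094308
L = 1.5 × 84.094308 = 126.141461
V = π·0.5² × L = 0.785398 × 126.141461 = 99.071272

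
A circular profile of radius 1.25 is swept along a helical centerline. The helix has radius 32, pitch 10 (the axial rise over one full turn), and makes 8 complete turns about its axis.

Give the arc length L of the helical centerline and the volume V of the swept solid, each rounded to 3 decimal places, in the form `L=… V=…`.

2πR = 2π·32 = 201.061930
per-turn = √(201.061930² + 10²) = √(40425.8996 + 100) = √40525.8996 = 201.310456
L = 8 × 201.310456 = 1610.483647
V = π·1.25² × L = 4.908739 × 1610.483647 = 7905.443114

L=1610.484 V=7905.443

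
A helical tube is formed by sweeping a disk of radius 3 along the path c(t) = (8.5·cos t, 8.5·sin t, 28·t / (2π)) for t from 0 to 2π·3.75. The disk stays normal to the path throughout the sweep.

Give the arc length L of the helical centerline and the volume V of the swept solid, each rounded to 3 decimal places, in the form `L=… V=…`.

L=226.132 V=6393.732

2πR = 2π·8.5 = 53.407075
per-turn = √(53.407075² + 28²) = √(2852.3157 + 784) = √3636.3157 = 60.301871
L = 3.75 × 60.301871 = 226.132017
V = π·3² × L = 28.274334 × 226.132017 = 6393.732152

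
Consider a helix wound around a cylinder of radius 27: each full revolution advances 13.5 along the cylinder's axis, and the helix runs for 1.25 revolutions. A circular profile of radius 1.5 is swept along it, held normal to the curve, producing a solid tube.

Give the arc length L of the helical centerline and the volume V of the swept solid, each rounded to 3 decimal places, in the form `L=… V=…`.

L=212.728 V=1503.685

2πR = 2π·27 = 169.646003
per-turn = √(169.646003² + 13.5²) = √(28779.7664 + 182.25) = √28962.0164 = 170.182304
L = 1.25 × 170.182304 = 212.727879
V = π·1.5² × L = 7.068583 × 212.727879 = 1503.684772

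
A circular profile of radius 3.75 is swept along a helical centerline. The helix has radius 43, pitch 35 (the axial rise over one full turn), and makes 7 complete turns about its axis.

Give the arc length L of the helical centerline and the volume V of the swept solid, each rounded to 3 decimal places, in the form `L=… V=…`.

L=1907.042 V=84250.534

2πR = 2π·43 = 270.176968
per-turn = √(270.176968² + 35²) = √(72995.5942 + 1225) = √74220.5942 = 272.434569
L = 7 × 272.434569 = 1907.041980
V = π·3.75² × L = 44.178647 × 1907.041980 = 84250.533858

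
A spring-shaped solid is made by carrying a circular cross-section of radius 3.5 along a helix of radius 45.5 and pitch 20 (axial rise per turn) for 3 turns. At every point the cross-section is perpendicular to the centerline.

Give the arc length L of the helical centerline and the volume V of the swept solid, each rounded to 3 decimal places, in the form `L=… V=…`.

2πR = 2π·45.5 = 285.884931
per-turn = √(285.884931² + 20²) = √(81730.1940 + 400) = √82130.1940 = 286.583660
L = 3 × 286.583660 = 859.750979
V = π·3.5² × L = 38.484510 × 859.750979 = 33087.095166

L=859.751 V=33087.095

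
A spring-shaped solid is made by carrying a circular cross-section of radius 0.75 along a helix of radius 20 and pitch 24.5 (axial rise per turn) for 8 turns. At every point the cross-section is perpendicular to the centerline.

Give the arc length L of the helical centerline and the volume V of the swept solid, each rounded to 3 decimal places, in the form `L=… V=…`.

2πR = 2π·20 = 125.663706
per-turn = √(125.663706² + 24.5²) = √(15791.3670 + 600.25) = √16391.6170 = 128.029751
L = 8 × 128.029751 = 1024.238005
V = π·0.75² × L = 1.767146 × 1024.238005 = 1809.977958

L=1024.238 V=1809.978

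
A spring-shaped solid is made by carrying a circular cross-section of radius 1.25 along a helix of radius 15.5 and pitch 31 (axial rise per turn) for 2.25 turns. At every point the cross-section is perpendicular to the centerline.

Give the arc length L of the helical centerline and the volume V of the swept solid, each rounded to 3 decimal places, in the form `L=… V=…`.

2πR = 2π·15.5 = 97.389372
per-turn = √(97.389372² + 31²) = √(9484.6898 + 961) = √10445.6898 = 102.204158
L = 2.25 × 102.204158 = 229.959355
V = π·1.25² × L = 4.908739 × 229.959355 = 1128.810342

L=229.959 V=1128.810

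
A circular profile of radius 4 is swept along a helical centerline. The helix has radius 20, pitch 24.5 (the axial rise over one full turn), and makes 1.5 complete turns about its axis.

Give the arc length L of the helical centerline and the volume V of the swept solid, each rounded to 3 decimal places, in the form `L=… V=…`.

L=192.045 V=9653.216

2πR = 2π·20 = 125.663706
per-turn = √(125.663706² + 24.5²) = √(15791.3670 + 600.25) = √16391.6170 = 128.029751
L = 1.5 × 128.029751 = 192.044626
V = π·4² × L = 50.265482 × 192.044626 = 9653.215775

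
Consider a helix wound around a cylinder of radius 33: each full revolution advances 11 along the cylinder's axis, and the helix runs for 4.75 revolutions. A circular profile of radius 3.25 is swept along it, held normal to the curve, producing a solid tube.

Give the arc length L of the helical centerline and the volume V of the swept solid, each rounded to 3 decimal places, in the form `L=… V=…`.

L=986.274 V=32727.611

2πR = 2π·33 = 207.345115
per-turn = √(207.345115² + 11²) = √(42991.9968 + 121) = √43112.9968 = 207.636694
L = 4.75 × 207.636694 = 986.274297
V = π·3.25² × L = 33.183072 × 986.274297 = 32727.611419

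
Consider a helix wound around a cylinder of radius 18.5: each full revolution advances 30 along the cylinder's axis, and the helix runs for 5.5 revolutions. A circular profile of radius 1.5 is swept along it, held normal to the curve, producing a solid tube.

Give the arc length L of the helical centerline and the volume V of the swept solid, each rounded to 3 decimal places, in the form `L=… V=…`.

2πR = 2π·18.5 = 116.238928
per-turn = √(116.238928² + 30²) = √(13511.4884 + 900) = √14411.4884 = 120.047859
L = 5.5 × 120.047859 = 660.263224
V = π·1.5² × L = 7.068583 × 660.263224 = 4667.125711

L=660.263 V=4667.126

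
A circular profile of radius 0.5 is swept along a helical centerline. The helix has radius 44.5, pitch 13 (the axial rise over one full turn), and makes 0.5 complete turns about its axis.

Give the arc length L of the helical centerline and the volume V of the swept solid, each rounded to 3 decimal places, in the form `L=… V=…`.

2πR = 2π·44.5 = 279.601746
per-turn = √(279.601746² + 13²) = √(78177.1365 + 169) = √78346.1365 = 279.903799
L = 0.5 × 279.903799 = 139.951899
V = π·0.5² × L = 0.785398 × 139.951899 = 109.917965

L=139.952 V=109.918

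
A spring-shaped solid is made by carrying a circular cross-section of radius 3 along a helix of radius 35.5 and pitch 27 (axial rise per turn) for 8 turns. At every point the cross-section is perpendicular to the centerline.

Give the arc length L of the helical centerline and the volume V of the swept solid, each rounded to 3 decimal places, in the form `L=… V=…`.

L=1797.450 V=50821.707

2πR = 2π·35.5 = 223.053078
per-turn = √(223.053078² + 27²) = √(49752.6758 + 729) = √50481.6758 = 224.681276
L = 8 × 224.681276 = 1797.450208
V = π·3² × L = 28.274334 × 1797.450208 = 50821.707318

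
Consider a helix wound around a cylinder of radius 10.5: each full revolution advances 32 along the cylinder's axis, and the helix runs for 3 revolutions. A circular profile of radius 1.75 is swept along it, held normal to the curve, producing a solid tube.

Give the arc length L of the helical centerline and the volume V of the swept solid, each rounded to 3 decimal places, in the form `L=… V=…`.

2πR = 2π·10.5 = 65.973446
per-turn = √(65.973446² + 32²) = √(4352.4955 + 1024) = √5376.4955 = 73.324590
L = 3 × 73.324590 = 219.973771
V = π·1.75² × L = 9.621128 × 219.973771 = 2116.395696

L=219.974 V=2116.396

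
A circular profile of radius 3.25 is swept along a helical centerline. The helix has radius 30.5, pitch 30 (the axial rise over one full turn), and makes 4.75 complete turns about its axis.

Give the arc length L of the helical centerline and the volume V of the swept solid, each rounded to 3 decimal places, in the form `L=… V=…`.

2πR = 2π·30.5 = 191.637152
per-turn = √(191.637152² + 30²) = √(36724.7980 + 900) = √37624.7980 = 193.971127
L = 4.75 × 193.971127 = 921.362852
V = π·3.25² × L = 33.183072 × 921.362852 = 30573.650215

L=921.363 V=30573.650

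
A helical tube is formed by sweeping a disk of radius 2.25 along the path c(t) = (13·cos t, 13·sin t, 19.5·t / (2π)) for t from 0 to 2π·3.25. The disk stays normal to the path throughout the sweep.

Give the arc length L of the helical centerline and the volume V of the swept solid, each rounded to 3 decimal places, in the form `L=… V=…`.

L=272.925 V=4340.678

2πR = 2π·13 = 81.681409
per-turn = √(81.681409² + 19.5²) = √(6671.8526 + 380.25) = √7052.1026 = 83.976798
L = 3.25 × 83.976798 = 272.924593
V = π·2.25² × L = 15.904313 × 272.924593 = 4340.678100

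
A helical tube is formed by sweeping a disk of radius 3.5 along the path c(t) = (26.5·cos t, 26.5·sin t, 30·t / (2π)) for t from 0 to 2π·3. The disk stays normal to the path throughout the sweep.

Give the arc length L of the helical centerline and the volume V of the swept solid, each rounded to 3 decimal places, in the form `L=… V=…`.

L=507.556 V=19533.058

2πR = 2π·26.5 = 166.504411
per-turn = √(166.504411² + 30²) = √(27723.7188 + 900) = √28623.7188 = 169.185457
L = 3 × 169.185457 = 507.556370
V = π·3.5² × L = 38.484510 × 507.556370 = 19533.058205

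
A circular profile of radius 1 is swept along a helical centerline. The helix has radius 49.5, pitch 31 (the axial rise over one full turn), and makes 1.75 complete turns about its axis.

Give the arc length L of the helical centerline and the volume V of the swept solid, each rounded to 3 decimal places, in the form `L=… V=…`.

2πR = 2π·49.5 = 311.017673
per-turn = √(311.017673² + 31²) = √(96731.9927 + 961) = √97692.9927 = 312.558783
L = 1.75 × 312.558783 = 546.977870
V = π·1² × L = 3.141593 × 546.977870 = 1718.381658

L=546.978 V=1718.382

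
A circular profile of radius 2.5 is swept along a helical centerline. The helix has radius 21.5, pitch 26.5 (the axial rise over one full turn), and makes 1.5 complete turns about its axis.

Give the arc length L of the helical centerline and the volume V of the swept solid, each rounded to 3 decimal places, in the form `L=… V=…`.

L=206.495 V=4054.515

2πR = 2π·21.5 = 135.088484
per-turn = √(135.088484² + 26.5²) = √(18248.8985 + 702.25) = √18951.1485 = 137.663171
L = 1.5 × 137.663171 = 206.494756
V = π·2.5² × L = 19.634954 × 206.494756 = 4054.515051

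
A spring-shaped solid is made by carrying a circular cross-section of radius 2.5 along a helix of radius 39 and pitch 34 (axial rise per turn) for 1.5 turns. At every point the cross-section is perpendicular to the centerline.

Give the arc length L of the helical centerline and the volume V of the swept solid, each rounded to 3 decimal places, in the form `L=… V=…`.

2πR = 2π·39 = 245.044227
per-turn = √(245.044227² + 34²) = √(60046.6732 + 1156) = √61202.6732 = 247.391740
L = 1.5 × 247.391740 = 371.087610
V = π·2.5² × L = 19.634954 × 371.087610 = 7286.288193

L=371.088 V=7286.288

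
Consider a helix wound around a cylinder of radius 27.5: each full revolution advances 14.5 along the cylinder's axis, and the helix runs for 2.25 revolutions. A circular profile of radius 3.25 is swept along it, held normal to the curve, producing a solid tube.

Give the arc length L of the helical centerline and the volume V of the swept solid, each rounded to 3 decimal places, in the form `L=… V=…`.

L=390.139 V=12945.997

2πR = 2π·27.5 = 172.787596
per-turn = √(172.787596² + 14.5²) = √(29855.5533 + 210.25) = √30065.8033 = 173.394935
L = 2.25 × 173.394935 = 390.138603
V = π·3.25² × L = 33.183072 × 390.138603 = 12945.997499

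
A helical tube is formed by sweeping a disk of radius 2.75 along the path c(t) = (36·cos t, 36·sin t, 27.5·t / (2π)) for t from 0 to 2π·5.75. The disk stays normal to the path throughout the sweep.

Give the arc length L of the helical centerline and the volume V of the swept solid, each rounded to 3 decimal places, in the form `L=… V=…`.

L=1310.196 V=31128.028

2πR = 2π·36 = 226.194671
per-turn = √(226.194671² + 27.5²) = √(51164.0292 + 756.25) = √51920.2792 = 227.860219
L = 5.75 × 227.860219 = 1310.196257
V = π·2.75² × L = 23.758294 × 1310.196257 = 31128.028449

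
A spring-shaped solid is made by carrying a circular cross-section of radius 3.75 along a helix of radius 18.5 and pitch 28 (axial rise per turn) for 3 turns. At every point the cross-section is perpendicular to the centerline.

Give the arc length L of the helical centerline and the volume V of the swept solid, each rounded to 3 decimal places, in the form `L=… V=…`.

2πR = 2π·18.5 = 116.238928
per-turn = √(116.238928² + 28²) = √(13511.4884 + 784) = √14295.4884 = 119.563742
L = 3 × 119.563742 = 358.691226
V = π·3.75² × L = 44.178647 × 358.691226 = 15846.492958

L=358.691 V=15846.493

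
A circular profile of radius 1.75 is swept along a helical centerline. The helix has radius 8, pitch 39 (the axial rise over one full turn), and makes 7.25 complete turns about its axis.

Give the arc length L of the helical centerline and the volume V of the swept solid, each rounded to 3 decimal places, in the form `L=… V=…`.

2πR = 2π·8 = 50.265482
per-turn = √(50.265482² + 39²) = √(2526.6187 + 1521) = √4047.6187 = 63.620899
L = 7.25 × 63.620899 = 461.251514
V = π·1.75² × L = 9.621128 × 461.251514 = 4437.759628

L=461.252 V=4437.760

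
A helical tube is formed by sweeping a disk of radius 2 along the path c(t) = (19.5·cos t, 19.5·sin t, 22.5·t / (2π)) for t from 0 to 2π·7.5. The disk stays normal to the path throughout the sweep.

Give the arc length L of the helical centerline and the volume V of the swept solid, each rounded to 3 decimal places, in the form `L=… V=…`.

2πR = 2π·19.5 = 122.522113
per-turn = √(122.522113² + 22.5²) = √(15011.6683 + 506.25) = √15517.9183 = 124.570937
L = 7.5 × 124.570937 = 934.282026
V = π·2² × L = 12.566371 × 934.282026 = 11740.534197

L=934.282 V=11740.534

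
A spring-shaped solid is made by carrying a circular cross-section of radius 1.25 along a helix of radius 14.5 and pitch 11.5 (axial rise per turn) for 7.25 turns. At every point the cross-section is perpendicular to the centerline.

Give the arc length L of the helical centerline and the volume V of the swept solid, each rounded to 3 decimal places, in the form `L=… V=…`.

L=665.761 V=3268.047

2πR = 2π·14.5 = 91.106187
per-turn = √(91.106187² + 11.5²) = √(8300.3373 + 132.25) = √8432.5873 = 91.829120
L = 7.25 × 91.829120 = 665.761121
V = π·1.25² × L = 4.908739 × 665.761121 = 3268.047260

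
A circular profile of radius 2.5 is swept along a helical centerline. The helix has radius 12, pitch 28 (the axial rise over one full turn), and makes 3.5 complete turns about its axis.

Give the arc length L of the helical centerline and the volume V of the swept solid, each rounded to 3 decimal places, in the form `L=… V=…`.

L=281.503 V=5527.298

2πR = 2π·12 = 75.398224
per-turn = √(75.398224² + 28²) = √(5684.8921 + 784) = √6468.8921 = 80.429423
L = 3.5 × 80.429423 = 281.502982
V = π·2.5² × L = 19.634954 × 281.502982 = 5527.298119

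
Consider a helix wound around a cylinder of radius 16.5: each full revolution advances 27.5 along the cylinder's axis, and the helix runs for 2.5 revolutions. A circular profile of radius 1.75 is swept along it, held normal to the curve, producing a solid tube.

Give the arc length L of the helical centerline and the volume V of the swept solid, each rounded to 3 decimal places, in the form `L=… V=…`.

L=268.145 V=2579.854

2πR = 2π·16.5 = 103.672558
per-turn = √(103.672558² + 27.5²) = √(10747.9992 + 756.25) = √11504.2492 = 107.257863
L = 2.5 × 107.257863 = 268.144658
V = π·1.75² × L = 9.621128 × 268.144658 = 2579.853941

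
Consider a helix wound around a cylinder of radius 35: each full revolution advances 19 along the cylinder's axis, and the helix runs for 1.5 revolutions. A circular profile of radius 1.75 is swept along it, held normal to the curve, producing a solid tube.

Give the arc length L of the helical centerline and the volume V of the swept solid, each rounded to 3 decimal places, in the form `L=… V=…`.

L=331.096 V=3185.518

2πR = 2π·35 = 219.911486
per-turn = √(219.911486² + 19²) = √(48361.0616 + 361) = √48722.0616 = 220.730744
L = 1.5 × 220.730744 = 331.096117
V = π·1.75² × L = 9.621128 × 331.096117 = 3185.517954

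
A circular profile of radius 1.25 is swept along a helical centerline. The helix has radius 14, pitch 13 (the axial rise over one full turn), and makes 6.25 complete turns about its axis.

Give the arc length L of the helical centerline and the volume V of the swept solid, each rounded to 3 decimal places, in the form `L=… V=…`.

2πR = 2π·14 = 87.964594
per-turn = √(87.964594² + 13²) = √(7737.7699 + 169) = √7906.7699 = 88.920019
L = 6.25 × 88.920019 = 555.750121
V = π·1.25² × L = 4.908739 × 555.750121 = 2728.032028

L=555.750 V=2728.032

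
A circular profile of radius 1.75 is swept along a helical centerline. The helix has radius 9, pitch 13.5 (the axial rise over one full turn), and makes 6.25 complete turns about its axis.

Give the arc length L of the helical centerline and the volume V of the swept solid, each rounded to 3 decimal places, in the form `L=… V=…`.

L=363.361 V=3495.944

2πR = 2π·9 = 56.548668
per-turn = √(56.548668² + 13.5²) = √(3197.7518 + 182.25) = √3380.0018 = 58.137783
L = 6.25 × 58.137783 = 363.361144
V = π·1.75² × L = 9.621128 × 363.361144 = 3495.943900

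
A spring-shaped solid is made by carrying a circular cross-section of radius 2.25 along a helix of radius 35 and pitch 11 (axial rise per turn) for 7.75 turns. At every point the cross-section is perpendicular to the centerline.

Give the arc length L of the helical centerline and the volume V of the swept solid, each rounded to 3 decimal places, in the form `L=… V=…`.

L=1706.445 V=27139.832

2πR = 2π·35 = 219.911486
per-turn = √(219.911486² + 11²) = √(48361.0616 + 121) = √48482.0616 = 220.186425
L = 7.75 × 220.186425 = 1706.444790
V = π·2.25² × L = 15.904313 × 1706.444790 = 27139.831738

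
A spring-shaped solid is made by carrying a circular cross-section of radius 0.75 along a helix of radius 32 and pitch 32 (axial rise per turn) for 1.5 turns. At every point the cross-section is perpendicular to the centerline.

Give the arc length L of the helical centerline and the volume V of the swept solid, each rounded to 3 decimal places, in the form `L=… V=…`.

2πR = 2π·32 = 201.061930
per-turn = √(201.061930² + 32²) = √(40425.8996 + 1024) = √41449.8996 = 203.592484
L = 1.5 × 203.592484 = 305.388726
V = π·0.75² × L = 1.767146 × 305.388726 = 539.666426

L=305.389 V=539.666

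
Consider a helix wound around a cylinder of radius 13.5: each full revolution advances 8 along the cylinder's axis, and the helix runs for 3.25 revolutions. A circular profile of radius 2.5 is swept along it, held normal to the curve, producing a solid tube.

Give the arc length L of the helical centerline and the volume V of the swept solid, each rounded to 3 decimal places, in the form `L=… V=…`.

L=276.898 V=5436.882

2πR = 2π·13.5 = 84.823002
per-turn = √(84.823002² + 8²) = √(7194.9416 + 64) = √7258.9416 = 85.199423
L = 3.25 × 85.199423 = 276.898123
V = π·2.5² × L = 19.634954 × 276.898123 = 5436.881939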